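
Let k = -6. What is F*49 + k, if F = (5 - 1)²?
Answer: 778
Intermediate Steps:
F = 16 (F = 4² = 16)
F*49 + k = 16*49 - 6 = 784 - 6 = 778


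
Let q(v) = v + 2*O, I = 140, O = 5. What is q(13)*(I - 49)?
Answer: 2093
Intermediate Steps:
q(v) = 10 + v (q(v) = v + 2*5 = v + 10 = 10 + v)
q(13)*(I - 49) = (10 + 13)*(140 - 49) = 23*91 = 2093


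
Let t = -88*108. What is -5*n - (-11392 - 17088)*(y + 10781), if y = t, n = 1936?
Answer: 36359280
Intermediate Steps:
t = -9504
y = -9504
-5*n - (-11392 - 17088)*(y + 10781) = -5*1936 - (-11392 - 17088)*(-9504 + 10781) = -9680 - (-28480)*1277 = -9680 - 1*(-36368960) = -9680 + 36368960 = 36359280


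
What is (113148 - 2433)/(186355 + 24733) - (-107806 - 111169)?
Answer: 46223105515/211088 ≈ 2.1898e+5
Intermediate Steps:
(113148 - 2433)/(186355 + 24733) - (-107806 - 111169) = 110715/211088 - 1*(-218975) = 110715*(1/211088) + 218975 = 110715/211088 + 218975 = 46223105515/211088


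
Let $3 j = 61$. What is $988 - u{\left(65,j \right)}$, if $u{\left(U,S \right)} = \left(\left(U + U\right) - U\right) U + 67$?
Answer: $-3304$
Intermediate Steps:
$j = \frac{61}{3}$ ($j = \frac{1}{3} \cdot 61 = \frac{61}{3} \approx 20.333$)
$u{\left(U,S \right)} = 67 + U^{2}$ ($u{\left(U,S \right)} = \left(2 U - U\right) U + 67 = U U + 67 = U^{2} + 67 = 67 + U^{2}$)
$988 - u{\left(65,j \right)} = 988 - \left(67 + 65^{2}\right) = 988 - \left(67 + 4225\right) = 988 - 4292 = -3304$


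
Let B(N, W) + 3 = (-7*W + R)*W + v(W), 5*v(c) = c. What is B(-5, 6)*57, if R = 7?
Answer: -60363/5 ≈ -12073.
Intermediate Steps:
v(c) = c/5
B(N, W) = -3 + W/5 + W*(7 - 7*W) (B(N, W) = -3 + ((-7*W + 7)*W + W/5) = -3 + ((7 - 7*W)*W + W/5) = -3 + (W*(7 - 7*W) + W/5) = -3 + (W/5 + W*(7 - 7*W)) = -3 + W/5 + W*(7 - 7*W))
B(-5, 6)*57 = (-3 - 7*6**2 + (36/5)*6)*57 = (-3 - 7*36 + 216/5)*57 = (-3 - 252 + 216/5)*57 = -1059/5*57 = -60363/5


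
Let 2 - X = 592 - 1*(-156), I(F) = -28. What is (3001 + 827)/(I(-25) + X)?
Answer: -638/129 ≈ -4.9457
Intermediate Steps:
X = -746 (X = 2 - (592 - 1*(-156)) = 2 - (592 + 156) = 2 - 1*748 = 2 - 748 = -746)
(3001 + 827)/(I(-25) + X) = (3001 + 827)/(-28 - 746) = 3828/(-774) = 3828*(-1/774) = -638/129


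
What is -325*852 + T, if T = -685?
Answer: -277585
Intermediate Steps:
-325*852 + T = -325*852 - 685 = -276900 - 685 = -277585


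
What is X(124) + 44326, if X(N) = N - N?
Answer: 44326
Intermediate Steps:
X(N) = 0
X(124) + 44326 = 0 + 44326 = 44326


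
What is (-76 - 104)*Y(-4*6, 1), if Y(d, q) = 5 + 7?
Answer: -2160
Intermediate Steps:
Y(d, q) = 12
(-76 - 104)*Y(-4*6, 1) = (-76 - 104)*12 = -180*12 = -2160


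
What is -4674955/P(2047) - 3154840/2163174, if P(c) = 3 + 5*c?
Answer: -390193859965/851791362 ≈ -458.09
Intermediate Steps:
-4674955/P(2047) - 3154840/2163174 = -4674955/(3 + 5*2047) - 3154840/2163174 = -4674955/(3 + 10235) - 3154840*1/2163174 = -4674955/10238 - 121340/83199 = -390193859965/851791362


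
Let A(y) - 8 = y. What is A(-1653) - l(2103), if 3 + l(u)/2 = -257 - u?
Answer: 3081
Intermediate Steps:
A(y) = 8 + y
l(u) = -520 - 2*u (l(u) = -6 + 2*(-257 - u) = -6 + (-514 - 2*u) = -520 - 2*u)
A(-1653) - l(2103) = (8 - 1653) - (-520 - 2*2103) = -1645 - (-520 - 4206) = -1645 - 1*(-4726) = -1645 + 4726 = 3081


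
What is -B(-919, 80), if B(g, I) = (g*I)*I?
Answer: 5881600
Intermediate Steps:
B(g, I) = g*I**2 (B(g, I) = (I*g)*I = g*I**2)
-B(-919, 80) = -(-919)*80**2 = -(-919)*6400 = -1*(-5881600) = 5881600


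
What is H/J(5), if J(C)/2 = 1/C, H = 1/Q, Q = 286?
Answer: 5/572 ≈ 0.0087413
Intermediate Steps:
H = 1/286 ≈ 0.0034965
J(C) = 2/C
H/J(5) = 1/(286*((2/5))) = 1/(286*((2*(⅕)))) = 1/(286*(⅖)) = (1/286)*(5/2) = 5/572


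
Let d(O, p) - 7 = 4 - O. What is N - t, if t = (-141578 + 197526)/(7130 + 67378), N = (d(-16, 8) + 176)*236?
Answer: 892368329/18627 ≈ 47907.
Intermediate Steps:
d(O, p) = 11 - O (d(O, p) = 7 + (4 - O) = 11 - O)
N = 47908 (N = ((11 - 1*(-16)) + 176)*236 = ((11 + 16) + 176)*236 = (27 + 176)*236 = 203*236 = 47908)
t = 13987/18627 (t = 55948/74508 = 55948*(1/74508) = 13987/18627 ≈ 0.75090)
N - t = 47908 - 1*13987/18627 = 47908 - 13987/18627 = 892368329/18627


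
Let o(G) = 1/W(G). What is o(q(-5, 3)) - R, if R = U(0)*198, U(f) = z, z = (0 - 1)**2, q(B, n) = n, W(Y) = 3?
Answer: -593/3 ≈ -197.67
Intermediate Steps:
z = 1 (z = (-1)**2 = 1)
U(f) = 1
o(G) = 1/3
R = 198 (R = 1*198 = 198)
o(q(-5, 3)) - R = 1/3 - 1*198 = 1/3 - 198 = -593/3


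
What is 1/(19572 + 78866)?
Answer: 1/98438 ≈ 1.0159e-5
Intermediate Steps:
1/(19572 + 78866) = 1/98438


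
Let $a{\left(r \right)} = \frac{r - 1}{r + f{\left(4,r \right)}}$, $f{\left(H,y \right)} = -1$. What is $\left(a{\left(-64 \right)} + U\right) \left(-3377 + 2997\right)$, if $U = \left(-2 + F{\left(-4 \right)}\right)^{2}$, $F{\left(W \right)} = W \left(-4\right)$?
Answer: $-74860$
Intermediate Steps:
$F{\left(W \right)} = - 4 W$
$a{\left(r \right)} = 1$ ($a{\left(r \right)} = \frac{r - 1}{r - 1} = \frac{-1 + r}{-1 + r} = 1$)
$U = 196$ ($U = \left(-2 - -16\right)^{2} = \left(-2 + 16\right)^{2} = 14^{2} = 196$)
$\left(a{\left(-64 \right)} + U\right) \left(-3377 + 2997\right) = \left(1 + 196\right) \left(-3377 + 2997\right) = 197 \left(-380\right) = -74860$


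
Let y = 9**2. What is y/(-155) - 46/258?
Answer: -14014/19995 ≈ -0.70088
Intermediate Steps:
y = 81
y/(-155) - 46/258 = 81/(-155) - 46/258 = 81*(-1/155) - 46*1/258 = -81/155 - 23/129 = -14014/19995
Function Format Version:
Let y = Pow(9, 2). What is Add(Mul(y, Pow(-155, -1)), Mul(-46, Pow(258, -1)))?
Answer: Rational(-14014, 19995) ≈ -0.70088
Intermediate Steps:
y = 81
Add(Mul(y, Pow(-155, -1)), Mul(-46, Pow(258, -1))) = Add(Mul(81, Pow(-155, -1)), Mul(-46, Pow(258, -1))) = Add(Mul(81, Rational(-1, 155)), Mul(-46, Rational(1, 258))) = Add(Rational(-81, 155), Rational(-23, 129)) = Rational(-14014, 19995)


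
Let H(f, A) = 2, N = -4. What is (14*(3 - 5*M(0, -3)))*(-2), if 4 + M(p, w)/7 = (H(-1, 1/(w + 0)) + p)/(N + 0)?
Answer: -4494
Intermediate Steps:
M(p, w) = -63/2 - 7*p/4 (M(p, w) = -28 + 7*((2 + p)/(-4 + 0)) = -28 + 7*((2 + p)/(-4)) = -28 + 7*((2 + p)*(-1/4)) = -28 + 7*(-1/2 - p/4) = -28 + (-7/2 - 7*p/4) = -63/2 - 7*p/4)
(14*(3 - 5*M(0, -3)))*(-2) = (14*(3 - 5*(-63/2 - 7/4*0)))*(-2) = (14*(3 - 5*(-63/2 + 0)))*(-2) = (14*(3 - 5*(-63/2)))*(-2) = (14*(3 + 315/2))*(-2) = (14*(321/2))*(-2) = 2247*(-2) = -4494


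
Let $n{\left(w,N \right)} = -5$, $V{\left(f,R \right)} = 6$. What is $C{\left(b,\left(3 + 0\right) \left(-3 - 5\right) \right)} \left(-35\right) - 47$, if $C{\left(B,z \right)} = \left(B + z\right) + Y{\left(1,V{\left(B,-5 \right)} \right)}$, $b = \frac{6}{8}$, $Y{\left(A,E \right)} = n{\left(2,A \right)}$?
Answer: $\frac{3767}{4} \approx 941.75$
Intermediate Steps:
$Y{\left(A,E \right)} = -5$
$b = \frac{3}{4}$ ($b = 6 \cdot \frac{1}{8} = \frac{3}{4} \approx 0.75$)
$C{\left(B,z \right)} = -5 + B + z$ ($C{\left(B,z \right)} = \left(B + z\right) - 5 = -5 + B + z$)
$C{\left(b,\left(3 + 0\right) \left(-3 - 5\right) \right)} \left(-35\right) - 47 = \left(-5 + \frac{3}{4} + \left(3 + 0\right) \left(-3 - 5\right)\right) \left(-35\right) - 47 = \left(-5 + \frac{3}{4} + 3 \left(-8\right)\right) \left(-35\right) - 47 = \left(-5 + \frac{3}{4} - 24\right) \left(-35\right) - 47 = \left(- \frac{113}{4}\right) \left(-35\right) - 47 = \frac{3955}{4} - 47 = \frac{3767}{4}$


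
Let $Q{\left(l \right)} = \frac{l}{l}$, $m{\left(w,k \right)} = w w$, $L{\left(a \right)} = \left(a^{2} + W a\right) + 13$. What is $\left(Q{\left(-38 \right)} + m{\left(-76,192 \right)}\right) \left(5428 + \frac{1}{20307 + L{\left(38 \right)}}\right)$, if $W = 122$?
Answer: $\frac{827839484177}{26400} \approx 3.1358 \cdot 10^{7}$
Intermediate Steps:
$L{\left(a \right)} = 13 + a^{2} + 122 a$ ($L{\left(a \right)} = \left(a^{2} + 122 a\right) + 13 = 13 + a^{2} + 122 a$)
$m{\left(w,k \right)} = w^{2}$
$Q{\left(l \right)} = 1$
$\left(Q{\left(-38 \right)} + m{\left(-76,192 \right)}\right) \left(5428 + \frac{1}{20307 + L{\left(38 \right)}}\right) = \left(1 + \left(-76\right)^{2}\right) \left(5428 + \frac{1}{20307 + \left(13 + 38^{2} + 122 \cdot 38\right)}\right) = \left(1 + 5776\right) \left(5428 + \frac{1}{20307 + \left(13 + 1444 + 4636\right)}\right) = 5777 \left(5428 + \frac{1}{20307 + 6093}\right) = 5777 \left(5428 + \frac{1}{26400}\right) = 5777 \cdot \frac{143299201}{26400} = \frac{827839484177}{26400}$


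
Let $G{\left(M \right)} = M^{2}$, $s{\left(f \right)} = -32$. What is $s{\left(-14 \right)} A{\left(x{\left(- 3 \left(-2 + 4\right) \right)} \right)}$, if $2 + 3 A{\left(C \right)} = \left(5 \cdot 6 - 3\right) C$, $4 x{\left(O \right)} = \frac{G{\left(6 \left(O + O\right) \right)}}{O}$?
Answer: $\frac{186688}{3} \approx 62229.0$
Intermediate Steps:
$x{\left(O \right)} = 36 O$ ($x{\left(O \right)} = \frac{\left(6 \left(O + O\right)\right)^{2} \frac{1}{O}}{4} = \frac{\left(6 \cdot 2 O\right)^{2} \frac{1}{O}}{4} = \frac{\left(12 O\right)^{2} \frac{1}{O}}{4} = \frac{144 O^{2} \frac{1}{O}}{4} = \frac{144 O}{4} = 36 O$)
$A{\left(C \right)} = - \frac{2}{3} + 9 C$ ($A{\left(C \right)} = - \frac{2}{3} + \frac{\left(5 \cdot 6 - 3\right) C}{3} = - \frac{2}{3} + \frac{\left(30 - 3\right) C}{3} = - \frac{2}{3} + \frac{27 C}{3} = - \frac{2}{3} + 9 C$)
$s{\left(-14 \right)} A{\left(x{\left(- 3 \left(-2 + 4\right) \right)} \right)} = - 32 \left(- \frac{2}{3} + 9 \cdot 36 \left(- 3 \left(-2 + 4\right)\right)\right) = - 32 \left(- \frac{2}{3} + 9 \cdot 36 \left(\left(-3\right) 2\right)\right) = - 32 \left(- \frac{2}{3} + 9 \cdot 36 \left(-6\right)\right) = - 32 \left(- \frac{2}{3} + 9 \left(-216\right)\right) = - 32 \left(- \frac{2}{3} - 1944\right) = \left(-32\right) \left(- \frac{5834}{3}\right) = \frac{186688}{3}$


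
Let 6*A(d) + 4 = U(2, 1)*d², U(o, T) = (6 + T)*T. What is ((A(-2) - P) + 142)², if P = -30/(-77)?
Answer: 125708944/5929 ≈ 21202.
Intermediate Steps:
P = 30/77 (P = -30*(-1/77) = 30/77 ≈ 0.38961)
U(o, T) = T*(6 + T)
A(d) = -⅔ + 7*d²/6 (A(d) = -⅔ + ((1*(6 + 1))*d²)/6 = -⅔ + ((1*7)*d²)/6 = -⅔ + (7*d²)/6 = -⅔ + 7*d²/6)
((A(-2) - P) + 142)² = (((-⅔ + (7/6)*(-2)²) - 1*30/77) + 142)² = (((-⅔ + (7/6)*4) - 30/77) + 142)² = (((-⅔ + 14/3) - 30/77) + 142)² = ((4 - 30/77) + 142)² = (278/77 + 142)² = (11212/77)² = 125708944/5929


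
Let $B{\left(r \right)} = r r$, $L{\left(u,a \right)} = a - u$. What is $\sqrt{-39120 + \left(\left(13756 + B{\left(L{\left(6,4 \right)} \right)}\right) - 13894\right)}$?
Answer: $i \sqrt{39254} \approx 198.13 i$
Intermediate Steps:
$B{\left(r \right)} = r^{2}$
$\sqrt{-39120 + \left(\left(13756 + B{\left(L{\left(6,4 \right)} \right)}\right) - 13894\right)} = \sqrt{-39120 - \left(138 - \left(4 - 6\right)^{2}\right)} = \sqrt{-39120 - \left(138 - 4\right)} = \sqrt{-39120 + \left(\left(13756 + 4\right) - 13894\right)} = \sqrt{-39120 + \left(13760 - 13894\right)} = \sqrt{-39120 - 134} = \sqrt{-39254} = i \sqrt{39254}$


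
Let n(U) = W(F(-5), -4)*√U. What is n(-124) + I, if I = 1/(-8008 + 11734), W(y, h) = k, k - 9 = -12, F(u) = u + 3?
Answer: 1/3726 - 6*I*√31 ≈ 0.00026838 - 33.407*I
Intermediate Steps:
F(u) = 3 + u
k = -3 (k = 9 - 12 = -3)
W(y, h) = -3
n(U) = -3*√U
I = 1/3726 ≈ 0.00026838
n(-124) + I = -6*I*√31 + 1/3726 = 1/3726 - 6*I*√31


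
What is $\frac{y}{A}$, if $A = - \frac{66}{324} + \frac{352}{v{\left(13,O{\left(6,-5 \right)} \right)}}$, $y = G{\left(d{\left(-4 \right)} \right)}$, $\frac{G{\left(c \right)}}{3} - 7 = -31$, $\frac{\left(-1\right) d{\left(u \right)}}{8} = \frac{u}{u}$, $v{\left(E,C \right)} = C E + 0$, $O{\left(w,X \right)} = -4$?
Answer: $\frac{50544}{4895} \approx 10.326$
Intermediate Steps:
$v{\left(E,C \right)} = C E$
$d{\left(u \right)} = -8$ ($d{\left(u \right)} = - 8 \frac{u}{u} = \left(-8\right) 1 = -8$)
$G{\left(c \right)} = -72$ ($G{\left(c \right)} = 21 + 3 \left(-31\right) = 21 - 93 = -72$)
$y = -72$
$A = - \frac{4895}{702}$ ($A = - \frac{66}{324} + \frac{352}{\left(-4\right) 13} = \left(-66\right) \frac{1}{324} + \frac{352}{-52} = - \frac{11}{54} + 352 \left(- \frac{1}{52}\right) = - \frac{11}{54} - \frac{88}{13} = - \frac{4895}{702} \approx -6.9729$)
$\frac{y}{A} = - \frac{72}{- \frac{4895}{702}} = \left(-72\right) \left(- \frac{702}{4895}\right) = \frac{50544}{4895}$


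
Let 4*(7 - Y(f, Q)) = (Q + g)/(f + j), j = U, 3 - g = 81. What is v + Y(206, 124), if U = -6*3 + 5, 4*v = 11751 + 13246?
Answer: 4829779/772 ≈ 6256.2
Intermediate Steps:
g = -78 (g = 3 - 1*81 = 3 - 81 = -78)
v = 24997/4 (v = (11751 + 13246)/4 = (¼)*24997 = 24997/4 ≈ 6249.3)
U = -13 (U = -18 + 5 = -13)
j = -13
Y(f, Q) = 7 - (-78 + Q)/(4*(-13 + f)) (Y(f, Q) = 7 - (Q - 78)/(4*(f - 13)) = 7 - (-78 + Q)/(4*(-13 + f)))
v + Y(206, 124) = 24997/4 + (-286 - 1*124 + 28*206)/(4*(-13 + 206)) = 24997/4 + (¼)*(-286 - 124 + 5768)/193 = 24997/4 + (¼)*(1/193)*5358 = 24997/4 + 2679/386 = 4829779/772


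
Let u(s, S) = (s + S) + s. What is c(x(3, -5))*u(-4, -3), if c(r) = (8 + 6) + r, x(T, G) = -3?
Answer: -121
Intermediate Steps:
u(s, S) = S + 2*s (u(s, S) = (S + s) + s = S + 2*s)
c(r) = 14 + r
c(x(3, -5))*u(-4, -3) = (14 - 3)*(-3 + 2*(-4)) = 11*(-3 - 8) = 11*(-11) = -121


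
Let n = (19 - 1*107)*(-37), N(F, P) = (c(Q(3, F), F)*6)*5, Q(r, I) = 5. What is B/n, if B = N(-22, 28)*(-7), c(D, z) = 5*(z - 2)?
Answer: 3150/407 ≈ 7.7396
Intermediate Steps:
c(D, z) = -10 + 5*z (c(D, z) = 5*(-2 + z) = -10 + 5*z)
N(F, P) = -300 + 150*F (N(F, P) = ((-10 + 5*F)*6)*5 = (-60 + 30*F)*5 = -300 + 150*F)
n = 3256 (n = (19 - 107)*(-37) = -88*(-37) = 3256)
B = 25200 (B = (-300 + 150*(-22))*(-7) = (-300 - 3300)*(-7) = -3600*(-7) = 25200)
B/n = 25200/3256 = 25200*(1/3256) = 3150/407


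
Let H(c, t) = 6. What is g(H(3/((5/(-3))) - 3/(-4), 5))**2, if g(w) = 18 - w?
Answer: 144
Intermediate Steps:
g(H(3/((5/(-3))) - 3/(-4), 5))**2 = (18 - 1*6)**2 = (18 - 6)**2 = 12**2 = 144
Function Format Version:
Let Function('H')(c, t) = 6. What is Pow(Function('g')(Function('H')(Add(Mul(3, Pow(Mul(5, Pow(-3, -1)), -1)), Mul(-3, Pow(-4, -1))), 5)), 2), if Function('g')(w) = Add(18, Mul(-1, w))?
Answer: 144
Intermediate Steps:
Pow(Function('g')(Function('H')(Add(Mul(3, Pow(Mul(5, Pow(-3, -1)), -1)), Mul(-3, Pow(-4, -1))), 5)), 2) = Pow(Add(18, Mul(-1, 6)), 2) = Pow(Add(18, -6), 2) = Pow(12, 2) = 144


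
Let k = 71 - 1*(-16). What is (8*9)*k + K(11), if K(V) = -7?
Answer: 6257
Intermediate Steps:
k = 87 (k = 71 + 16 = 87)
(8*9)*k + K(11) = (8*9)*87 - 7 = 72*87 - 7 = 6264 - 7 = 6257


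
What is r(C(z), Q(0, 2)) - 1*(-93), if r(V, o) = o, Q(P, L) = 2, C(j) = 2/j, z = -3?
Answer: 95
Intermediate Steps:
r(C(z), Q(0, 2)) - 1*(-93) = 2 - 1*(-93) = 2 + 93 = 95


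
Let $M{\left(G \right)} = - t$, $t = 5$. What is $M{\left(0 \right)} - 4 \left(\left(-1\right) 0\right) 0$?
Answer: $0$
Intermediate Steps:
$M{\left(G \right)} = -5$ ($M{\left(G \right)} = \left(-1\right) 5 = -5$)
$M{\left(0 \right)} - 4 \left(\left(-1\right) 0\right) 0 = - 5 - 4 \left(\left(-1\right) 0\right) 0 = - 5 \left(-4\right) 0 \cdot 0 = - 5 \cdot 0 \cdot 0 = \left(-5\right) 0 = 0$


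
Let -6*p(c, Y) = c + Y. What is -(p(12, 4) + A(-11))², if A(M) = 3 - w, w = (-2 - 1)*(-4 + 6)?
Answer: -361/9 ≈ -40.111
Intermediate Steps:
w = -6 (w = -3*2 = -6)
A(M) = 9 (A(M) = 3 - 1*(-6) = 3 + 6 = 9)
p(c, Y) = -Y/6 - c/6 (p(c, Y) = -(c + Y)/6 = -(Y + c)/6 = -Y/6 - c/6)
-(p(12, 4) + A(-11))² = -((-⅙*4 - ⅙*12) + 9)² = -((-⅔ - 2) + 9)² = -(-8/3 + 9)² = -(19/3)² = -1*361/9 = -361/9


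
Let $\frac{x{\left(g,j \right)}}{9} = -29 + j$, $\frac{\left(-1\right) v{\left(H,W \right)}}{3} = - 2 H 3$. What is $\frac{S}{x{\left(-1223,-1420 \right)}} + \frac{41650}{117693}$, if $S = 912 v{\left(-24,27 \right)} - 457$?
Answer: $\frac{193276141}{6316191} \approx 30.6$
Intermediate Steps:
$v{\left(H,W \right)} = 18 H$ ($v{\left(H,W \right)} = - 3 - 2 H 3 = - 3 \left(- 6 H\right) = 18 H$)
$x{\left(g,j \right)} = -261 + 9 j$ ($x{\left(g,j \right)} = 9 \left(-29 + j\right) = -261 + 9 j$)
$S = -394441$ ($S = 912 \cdot 18 \left(-24\right) - 457 = 912 \left(-432\right) - 457 = -393984 - 457 = -394441$)
$\frac{S}{x{\left(-1223,-1420 \right)}} + \frac{41650}{117693} = - \frac{394441}{-261 + 9 \left(-1420\right)} + \frac{41650}{117693} = - \frac{394441}{-261 - 12780} + 41650 \cdot \frac{1}{117693} = - \frac{394441}{-13041} + \frac{41650}{117693} = \left(-394441\right) \left(- \frac{1}{13041}\right) + \frac{41650}{117693} = \frac{394441}{13041} + \frac{41650}{117693} = \frac{193276141}{6316191}$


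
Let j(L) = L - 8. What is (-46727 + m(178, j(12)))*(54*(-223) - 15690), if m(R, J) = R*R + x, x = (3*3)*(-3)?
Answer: 417921240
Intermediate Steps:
j(L) = -8 + L
x = -27 (x = 9*(-3) = -27)
m(R, J) = -27 + R² (m(R, J) = R*R - 27 = R² - 27 = -27 + R²)
(-46727 + m(178, j(12)))*(54*(-223) - 15690) = (-46727 + (-27 + 178²))*(54*(-223) - 15690) = (-46727 + (-27 + 31684))*(-12042 - 15690) = (-46727 + 31657)*(-27732) = -15070*(-27732) = 417921240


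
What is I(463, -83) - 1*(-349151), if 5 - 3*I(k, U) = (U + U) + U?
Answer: 1047707/3 ≈ 3.4924e+5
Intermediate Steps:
I(k, U) = 5/3 - U (I(k, U) = 5/3 - ((U + U) + U)/3 = 5/3 - (2*U + U)/3 = 5/3 - U)
I(463, -83) - 1*(-349151) = (5/3 - 1*(-83)) - 1*(-349151) = (5/3 + 83) + 349151 = 254/3 + 349151 = 1047707/3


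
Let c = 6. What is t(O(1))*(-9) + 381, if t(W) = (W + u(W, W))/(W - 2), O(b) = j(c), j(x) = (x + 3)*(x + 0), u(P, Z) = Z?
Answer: 4710/13 ≈ 362.31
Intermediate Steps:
j(x) = x*(3 + x) (j(x) = (3 + x)*x = x*(3 + x))
O(b) = 54 (O(b) = 6*(3 + 6) = 6*9 = 54)
t(W) = 2*W/(-2 + W) (t(W) = (W + W)/(W - 2) = (2*W)/(-2 + W) = 2*W/(-2 + W))
t(O(1))*(-9) + 381 = (2*54/(-2 + 54))*(-9) + 381 = (2*54/52)*(-9) + 381 = (2*54*(1/52))*(-9) + 381 = (27/13)*(-9) + 381 = -243/13 + 381 = 4710/13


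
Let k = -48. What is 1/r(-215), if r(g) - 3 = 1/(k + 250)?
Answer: 202/607 ≈ 0.33278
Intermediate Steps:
r(g) = 607/202 (r(g) = 3 + 1/(-48 + 250) = 3 + 1/202 = 607/202)
1/r(-215) = 1/(607/202) = 202/607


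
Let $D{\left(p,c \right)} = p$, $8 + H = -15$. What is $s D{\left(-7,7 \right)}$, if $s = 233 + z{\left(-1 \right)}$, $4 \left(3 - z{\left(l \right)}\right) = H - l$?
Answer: $- \frac{3381}{2} \approx -1690.5$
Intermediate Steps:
$H = -23$ ($H = -8 - 15 = -23$)
$z{\left(l \right)} = \frac{35}{4} + \frac{l}{4}$ ($z{\left(l \right)} = 3 - \frac{-23 - l}{4} = 3 + \left(\frac{23}{4} + \frac{l}{4}\right) = \frac{35}{4} + \frac{l}{4}$)
$s = \frac{483}{2}$ ($s = 233 + \left(\frac{35}{4} + \frac{1}{4} \left(-1\right)\right) = 233 + \left(\frac{35}{4} - \frac{1}{4}\right) = 233 + \frac{17}{2} = \frac{483}{2} \approx 241.5$)
$s D{\left(-7,7 \right)} = \frac{483}{2} \left(-7\right) = - \frac{3381}{2}$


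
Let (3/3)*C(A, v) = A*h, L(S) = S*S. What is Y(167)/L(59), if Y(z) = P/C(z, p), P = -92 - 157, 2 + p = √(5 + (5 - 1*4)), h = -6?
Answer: 83/1162654 ≈ 7.1388e-5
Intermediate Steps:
L(S) = S²
p = -2 + √6 (p = -2 + √(5 + (5 - 1*4)) = -2 + √(5 + (5 - 4)) = -2 + √(5 + 1) = -2 + √6 ≈ 0.44949)
P = -249
C(A, v) = -6*A (C(A, v) = A*(-6) = -6*A)
Y(z) = 83/(2*z) (Y(z) = -249*(-1/(6*z)) = -(-83)/(2*z) = 83/(2*z))
Y(167)/L(59) = ((83/2)/167)/(59²) = ((83/2)*(1/167))/3481 = (83/334)*(1/3481) = 83/1162654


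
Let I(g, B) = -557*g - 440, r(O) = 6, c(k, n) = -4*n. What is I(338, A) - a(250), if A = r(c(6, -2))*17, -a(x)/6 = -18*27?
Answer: -191622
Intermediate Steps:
a(x) = 2916 (a(x) = -(-108)*27 = -6*(-486) = 2916)
A = 102 (A = 6*17 = 102)
I(g, B) = -440 - 557*g
I(338, A) - a(250) = (-440 - 557*338) - 1*2916 = (-440 - 188266) - 2916 = -188706 - 2916 = -191622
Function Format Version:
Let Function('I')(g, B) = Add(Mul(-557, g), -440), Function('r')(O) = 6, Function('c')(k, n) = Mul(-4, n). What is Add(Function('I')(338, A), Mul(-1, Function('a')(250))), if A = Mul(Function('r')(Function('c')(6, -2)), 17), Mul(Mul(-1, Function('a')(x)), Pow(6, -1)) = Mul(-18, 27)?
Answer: -191622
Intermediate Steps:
Function('a')(x) = 2916 (Function('a')(x) = Mul(-6, Mul(-18, 27)) = Mul(-6, -486) = 2916)
A = 102 (A = Mul(6, 17) = 102)
Function('I')(g, B) = Add(-440, Mul(-557, g))
Add(Function('I')(338, A), Mul(-1, Function('a')(250))) = Add(Add(-440, Mul(-557, 338)), Mul(-1, 2916)) = Add(Add(-440, -188266), -2916) = Add(-188706, -2916) = -191622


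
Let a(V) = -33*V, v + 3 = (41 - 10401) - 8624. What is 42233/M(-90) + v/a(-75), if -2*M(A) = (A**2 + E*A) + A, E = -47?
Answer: -4905047/336600 ≈ -14.572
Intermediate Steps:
v = -18987 (v = -3 + ((41 - 10401) - 8624) = -3 + (-10360 - 8624) = -3 - 18984 = -18987)
M(A) = 23*A - A**2/2 (M(A) = -((A**2 - 47*A) + A)/2 = -(A**2 - 46*A)/2 = 23*A - A**2/2)
42233/M(-90) + v/a(-75) = 42233/(((1/2)*(-90)*(46 - 1*(-90)))) - 18987/((-33*(-75))) = 42233/(((1/2)*(-90)*(46 + 90))) - 18987/2475 = 42233/(((1/2)*(-90)*136)) - 18987*1/2475 = 42233/(-6120) - 6329/825 = 42233*(-1/6120) - 6329/825 = -42233/6120 - 6329/825 = -4905047/336600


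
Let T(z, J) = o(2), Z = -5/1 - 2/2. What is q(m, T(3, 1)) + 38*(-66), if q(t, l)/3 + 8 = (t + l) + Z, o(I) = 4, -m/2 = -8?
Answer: -2490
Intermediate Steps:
m = 16 (m = -2*(-8) = 16)
Z = -6 (Z = -5*1 - 2*1/2 = -5 - 1 = -6)
T(z, J) = 4
q(t, l) = -42 + 3*l + 3*t (q(t, l) = -24 + 3*((t + l) - 6) = -24 + 3*((l + t) - 6) = -24 + 3*(-6 + l + t) = -24 + (-18 + 3*l + 3*t) = -42 + 3*l + 3*t)
q(m, T(3, 1)) + 38*(-66) = (-42 + 3*4 + 3*16) + 38*(-66) = (-42 + 12 + 48) - 2508 = 18 - 2508 = -2490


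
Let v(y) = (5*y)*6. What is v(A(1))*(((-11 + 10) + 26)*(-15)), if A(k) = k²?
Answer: -11250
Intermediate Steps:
v(y) = 30*y
v(A(1))*(((-11 + 10) + 26)*(-15)) = (30*1²)*(((-11 + 10) + 26)*(-15)) = (30*1)*((-1 + 26)*(-15)) = 30*(25*(-15)) = 30*(-375) = -11250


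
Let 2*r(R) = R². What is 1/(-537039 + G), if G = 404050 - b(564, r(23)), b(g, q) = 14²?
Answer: -1/133185 ≈ -7.5084e-6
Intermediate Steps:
r(R) = R²/2
b(g, q) = 196
G = 403854 (G = 404050 - 1*196 = 404050 - 196 = 403854)
1/(-537039 + G) = 1/(-537039 + 403854) = 1/(-133185) = -1/133185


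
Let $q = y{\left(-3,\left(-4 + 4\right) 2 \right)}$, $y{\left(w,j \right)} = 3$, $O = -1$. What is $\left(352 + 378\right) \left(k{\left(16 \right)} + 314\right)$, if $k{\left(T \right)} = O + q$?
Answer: $230680$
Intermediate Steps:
$q = 3$
$k{\left(T \right)} = 2$ ($k{\left(T \right)} = -1 + 3 = 2$)
$\left(352 + 378\right) \left(k{\left(16 \right)} + 314\right) = \left(352 + 378\right) \left(2 + 314\right) = 730 \cdot 316 = 230680$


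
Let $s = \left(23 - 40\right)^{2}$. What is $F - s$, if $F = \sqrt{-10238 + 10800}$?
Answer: $-289 + \sqrt{562} \approx -265.29$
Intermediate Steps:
$F = \sqrt{562} \approx 23.707$
$s = 289$ ($s = \left(23 - 40\right)^{2} = \left(-17\right)^{2} = 289$)
$F - s = \sqrt{562} - 289 = -289 + \sqrt{562}$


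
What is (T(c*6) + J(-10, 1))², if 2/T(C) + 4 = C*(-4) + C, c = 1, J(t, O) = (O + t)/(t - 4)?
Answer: 7225/23716 ≈ 0.30465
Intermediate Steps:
J(t, O) = (O + t)/(-4 + t)
T(C) = 2/(-4 - 3*C) (T(C) = 2/(-4 + (C*(-4) + C)) = 2/(-4 + (-4*C + C)) = 2/(-4 - 3*C))
(T(c*6) + J(-10, 1))² = (-2/(4 + 3*(1*6)) + (1 - 10)/(-4 - 10))² = (-2/(4 + 3*6) - 9/(-14))² = (-2/(4 + 18) - 1/14*(-9))² = (-2/22 + 9/14)² = (-2*1/22 + 9/14)² = (-1/11 + 9/14)² = (85/154)² = 7225/23716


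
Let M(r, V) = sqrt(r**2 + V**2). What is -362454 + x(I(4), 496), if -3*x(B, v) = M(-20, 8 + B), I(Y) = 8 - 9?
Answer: -362454 - sqrt(449)/3 ≈ -3.6246e+5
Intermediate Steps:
M(r, V) = sqrt(V**2 + r**2)
I(Y) = -1
x(B, v) = -sqrt(400 + (8 + B)**2)/3 (x(B, v) = -sqrt((8 + B)**2 + (-20)**2)/3 = -sqrt((8 + B)**2 + 400)/3 = -sqrt(400 + (8 + B)**2)/3)
-362454 + x(I(4), 496) = -362454 - sqrt(400 + (8 - 1)**2)/3 = -362454 - sqrt(400 + 7**2)/3 = -362454 - sqrt(400 + 49)/3 = -362454 - sqrt(449)/3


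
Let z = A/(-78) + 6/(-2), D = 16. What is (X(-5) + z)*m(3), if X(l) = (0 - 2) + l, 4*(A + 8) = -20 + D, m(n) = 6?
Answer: -771/13 ≈ -59.308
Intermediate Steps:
A = -9 (A = -8 + (-20 + 16)/4 = -8 + (¼)*(-4) = -8 - 1 = -9)
X(l) = -2 + l
z = -75/26 (z = -9/(-78) + 6/(-2) = -9*(-1/78) + 6*(-½) = 3/26 - 3 = -75/26 ≈ -2.8846)
(X(-5) + z)*m(3) = ((-2 - 5) - 75/26)*6 = (-7 - 75/26)*6 = -257/26*6 = -771/13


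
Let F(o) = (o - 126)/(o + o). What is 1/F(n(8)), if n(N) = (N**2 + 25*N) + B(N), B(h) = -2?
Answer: 131/34 ≈ 3.8529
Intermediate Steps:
n(N) = -2 + N**2 + 25*N (n(N) = (N**2 + 25*N) - 2 = -2 + N**2 + 25*N)
F(o) = (-126 + o)/(2*o) (F(o) = (-126 + o)/((2*o)) = (-126 + o)*(1/(2*o)) = (-126 + o)/(2*o))
1/F(n(8)) = 1/((-126 + (-2 + 8**2 + 25*8))/(2*(-2 + 8**2 + 25*8))) = 1/((-126 + (-2 + 64 + 200))/(2*(-2 + 64 + 200))) = 1/((1/2)*(-126 + 262)/262) = 1/((1/2)*(1/262)*136) = 1/(34/131) = 131/34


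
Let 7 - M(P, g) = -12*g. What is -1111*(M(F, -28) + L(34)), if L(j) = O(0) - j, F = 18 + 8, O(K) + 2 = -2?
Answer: 407737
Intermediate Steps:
O(K) = -4 (O(K) = -2 - 2 = -4)
F = 26
M(P, g) = 7 + 12*g (M(P, g) = 7 - (-12)*g = 7 + 12*g)
L(j) = -4 - j
-1111*(M(F, -28) + L(34)) = -1111*((7 + 12*(-28)) + (-4 - 1*34)) = -1111*((7 - 336) + (-4 - 34)) = -1111*(-329 - 38) = -1111*(-367) = 407737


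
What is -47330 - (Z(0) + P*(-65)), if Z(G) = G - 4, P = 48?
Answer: -44206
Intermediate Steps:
Z(G) = -4 + G
-47330 - (Z(0) + P*(-65)) = -47330 - ((-4 + 0) + 48*(-65)) = -47330 - (-4 - 3120) = -47330 - 1*(-3124) = -47330 + 3124 = -44206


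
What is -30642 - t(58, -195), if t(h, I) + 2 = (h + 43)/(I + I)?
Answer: -11949499/390 ≈ -30640.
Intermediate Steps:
t(h, I) = -2 + (43 + h)/(2*I) (t(h, I) = -2 + (h + 43)/(I + I) = -2 + (43 + h)/((2*I)) = -2 + (43 + h)*(1/(2*I)) = -2 + (43 + h)/(2*I))
-30642 - t(58, -195) = -30642 - (43 + 58 - 4*(-195))/(2*(-195)) = -30642 - (-1)*(43 + 58 + 780)/(2*195) = -30642 - (-1)*881/(2*195) = -30642 - 1*(-881/390) = -30642 + 881/390 = -11949499/390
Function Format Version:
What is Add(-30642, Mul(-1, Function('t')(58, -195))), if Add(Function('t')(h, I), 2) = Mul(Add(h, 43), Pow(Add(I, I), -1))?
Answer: Rational(-11949499, 390) ≈ -30640.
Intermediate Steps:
Function('t')(h, I) = Add(-2, Mul(Rational(1, 2), Pow(I, -1), Add(43, h))) (Function('t')(h, I) = Add(-2, Mul(Add(h, 43), Pow(Add(I, I), -1))) = Add(-2, Mul(Add(43, h), Pow(Mul(2, I), -1))) = Add(-2, Mul(Add(43, h), Mul(Rational(1, 2), Pow(I, -1)))) = Add(-2, Mul(Rational(1, 2), Pow(I, -1), Add(43, h))))
Add(-30642, Mul(-1, Function('t')(58, -195))) = Add(-30642, Mul(-1, Mul(Rational(1, 2), Pow(-195, -1), Add(43, 58, Mul(-4, -195))))) = Add(-30642, Mul(-1, Mul(Rational(1, 2), Rational(-1, 195), Add(43, 58, 780)))) = Add(-30642, Mul(-1, Mul(Rational(1, 2), Rational(-1, 195), 881))) = Add(-30642, Mul(-1, Rational(-881, 390))) = Add(-30642, Rational(881, 390)) = Rational(-11949499, 390)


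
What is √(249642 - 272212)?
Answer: I*√22570 ≈ 150.23*I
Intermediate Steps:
√(249642 - 272212) = √(-22570) = I*√22570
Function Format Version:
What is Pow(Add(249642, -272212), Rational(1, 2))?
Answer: Mul(I, Pow(22570, Rational(1, 2))) ≈ Mul(150.23, I)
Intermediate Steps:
Pow(Add(249642, -272212), Rational(1, 2)) = Pow(-22570, Rational(1, 2)) = Mul(I, Pow(22570, Rational(1, 2)))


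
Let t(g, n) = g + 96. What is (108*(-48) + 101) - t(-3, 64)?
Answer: -5176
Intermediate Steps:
t(g, n) = 96 + g
(108*(-48) + 101) - t(-3, 64) = (108*(-48) + 101) - (96 - 3) = (-5184 + 101) - 1*93 = -5083 - 93 = -5176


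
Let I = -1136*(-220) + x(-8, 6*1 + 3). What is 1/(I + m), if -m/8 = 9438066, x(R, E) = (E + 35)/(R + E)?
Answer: -1/75254564 ≈ -1.3288e-8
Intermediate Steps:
x(R, E) = (35 + E)/(E + R)
I = 249964 (I = -1136*(-220) + (35 + (6*1 + 3))/((6*1 + 3) - 8) = 249920 + (35 + (6 + 3))/((6 + 3) - 8) = 249920 + (35 + 9)/(9 - 8) = 249920 + 44/1 = 249920 + 1*44 = 249920 + 44 = 249964)
m = -75504528 (m = -8*9438066 = -75504528)
1/(I + m) = 1/(249964 - 75504528) = 1/(-75254564) = -1/75254564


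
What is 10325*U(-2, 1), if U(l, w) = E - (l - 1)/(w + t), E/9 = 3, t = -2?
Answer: 247800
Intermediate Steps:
E = 27 (E = 9*3 = 27)
U(l, w) = 27 - (-1 + l)/(-2 + w) (U(l, w) = 27 - (l - 1)/(w - 2) = 27 - (-1 + l)/(-2 + w))
10325*U(-2, 1) = 10325*((-53 - 1*(-2) + 27*1)/(-2 + 1)) = 10325*((-53 + 2 + 27)/(-1)) = 10325*(-1*(-24)) = 10325*24 = 247800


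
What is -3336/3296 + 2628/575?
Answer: 842961/236900 ≈ 3.5583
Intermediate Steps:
-3336/3296 + 2628/575 = -3336*1/3296 + 2628*(1/575) = -417/412 + 2628/575 = 842961/236900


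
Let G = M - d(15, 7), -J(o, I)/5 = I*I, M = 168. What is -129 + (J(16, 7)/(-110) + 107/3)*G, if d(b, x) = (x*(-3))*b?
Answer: 399823/22 ≈ 18174.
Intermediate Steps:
J(o, I) = -5*I**2 (J(o, I) = -5*I*I = -5*I**2)
d(b, x) = -3*b*x (d(b, x) = (-3*x)*b = -3*b*x)
G = 483 (G = 168 - (-3)*15*7 = 168 - 1*(-315) = 168 + 315 = 483)
-129 + (J(16, 7)/(-110) + 107/3)*G = -129 + (-5*7**2/(-110) + 107/3)*483 = -129 + (-5*49*(-1/110) + 107*(1/3))*483 = -129 + (-245*(-1/110) + 107/3)*483 = -129 + (49/22 + 107/3)*483 = -129 + (2501/66)*483 = -129 + 402661/22 = 399823/22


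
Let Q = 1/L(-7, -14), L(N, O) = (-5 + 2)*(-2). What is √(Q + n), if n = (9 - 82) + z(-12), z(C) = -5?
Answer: I*√2802/6 ≈ 8.8223*I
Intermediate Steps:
n = -78 (n = (9 - 82) - 5 = -73 - 5 = -78)
L(N, O) = 6 (L(N, O) = -3*(-2) = 6)
Q = ⅙ (Q = 1/6 = ⅙ ≈ 0.16667)
√(Q + n) = √(⅙ - 78) = √(-467/6) = I*√2802/6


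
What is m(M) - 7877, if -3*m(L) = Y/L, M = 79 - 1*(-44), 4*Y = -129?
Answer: -3875441/492 ≈ -7876.9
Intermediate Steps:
Y = -129/4 (Y = (¼)*(-129) = -129/4 ≈ -32.250)
M = 123 (M = 79 + 44 = 123)
m(L) = 43/(4*L) (m(L) = -(-43)/(4*L) = 43/(4*L))
m(M) - 7877 = (43/4)/123 - 7877 = (43/4)*(1/123) - 7877 = 43/492 - 7877 = -3875441/492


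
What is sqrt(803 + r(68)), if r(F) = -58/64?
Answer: sqrt(51334)/8 ≈ 28.321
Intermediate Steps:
r(F) = -29/32 (r(F) = -58*1/64 = -29/32)
sqrt(803 + r(68)) = sqrt(803 - 29/32) = sqrt(25667/32) = sqrt(51334)/8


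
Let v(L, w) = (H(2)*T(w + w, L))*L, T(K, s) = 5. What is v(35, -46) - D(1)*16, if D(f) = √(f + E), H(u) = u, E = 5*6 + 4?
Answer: 350 - 16*√35 ≈ 255.34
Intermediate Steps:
E = 34 (E = 30 + 4 = 34)
D(f) = √(34 + f) (D(f) = √(f + 34) = √(34 + f))
v(L, w) = 10*L (v(L, w) = (2*5)*L = 10*L)
v(35, -46) - D(1)*16 = 10*35 - √(34 + 1)*16 = 350 - √35*16 = 350 - 16*√35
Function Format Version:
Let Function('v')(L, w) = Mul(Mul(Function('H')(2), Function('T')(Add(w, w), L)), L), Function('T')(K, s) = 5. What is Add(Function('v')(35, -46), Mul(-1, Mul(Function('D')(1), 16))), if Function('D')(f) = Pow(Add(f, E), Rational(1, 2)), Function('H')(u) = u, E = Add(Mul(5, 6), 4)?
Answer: Add(350, Mul(-16, Pow(35, Rational(1, 2)))) ≈ 255.34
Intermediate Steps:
E = 34 (E = Add(30, 4) = 34)
Function('D')(f) = Pow(Add(34, f), Rational(1, 2)) (Function('D')(f) = Pow(Add(f, 34), Rational(1, 2)) = Pow(Add(34, f), Rational(1, 2)))
Function('v')(L, w) = Mul(10, L) (Function('v')(L, w) = Mul(Mul(2, 5), L) = Mul(10, L))
Add(Function('v')(35, -46), Mul(-1, Mul(Function('D')(1), 16))) = Add(Mul(10, 35), Mul(-1, Mul(Pow(Add(34, 1), Rational(1, 2)), 16))) = Add(350, Mul(-1, Mul(Pow(35, Rational(1, 2)), 16))) = Add(350, Mul(-1, Mul(16, Pow(35, Rational(1, 2))))) = Add(350, Mul(-16, Pow(35, Rational(1, 2))))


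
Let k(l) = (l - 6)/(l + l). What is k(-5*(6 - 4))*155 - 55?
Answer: 69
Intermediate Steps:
k(l) = (-6 + l)/(2*l) (k(l) = (-6 + l)/((2*l)) = (-6 + l)*(1/(2*l)) = (-6 + l)/(2*l))
k(-5*(6 - 4))*155 - 55 = ((-6 - 5*(6 - 4))/(2*((-5*(6 - 4)))))*155 - 55 = ((-6 - 5*2)/(2*((-5*2))))*155 - 55 = ((½)*(-6 - 10)/(-10))*155 - 55 = ((½)*(-⅒)*(-16))*155 - 55 = (⅘)*155 - 55 = 124 - 55 = 69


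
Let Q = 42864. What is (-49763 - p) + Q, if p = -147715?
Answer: 140816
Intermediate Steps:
(-49763 - p) + Q = (-49763 - 1*(-147715)) + 42864 = (-49763 + 147715) + 42864 = 97952 + 42864 = 140816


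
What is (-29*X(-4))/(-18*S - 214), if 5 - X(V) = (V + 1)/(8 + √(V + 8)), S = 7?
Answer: 1537/3400 ≈ 0.45206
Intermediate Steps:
X(V) = 5 - (1 + V)/(8 + √(8 + V)) (X(V) = 5 - (V + 1)/(8 + √(V + 8)) = 5 - (1 + V)/(8 + √(8 + V)))
(-29*X(-4))/(-18*S - 214) = (-29*(39 - 1*(-4) + 5*√(8 - 4))/(8 + √(8 - 4)))/(-18*7 - 214) = (-29*(39 + 4 + 5*√4)/(8 + √4))/(-126 - 214) = -29*(39 + 4 + 5*2)/(8 + 2)/(-340) = -29*(39 + 4 + 10)/10*(-1/340) = -29*53/10*(-1/340) = -1537/10*(-1/340) = 1537/3400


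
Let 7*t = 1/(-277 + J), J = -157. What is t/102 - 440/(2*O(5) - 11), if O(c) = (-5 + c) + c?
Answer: 136345439/309876 ≈ 440.00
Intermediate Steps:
O(c) = -5 + 2*c
t = -1/3038 (t = 1/(7*(-277 - 157)) = (1/7)/(-434) = (1/7)*(-1/434) = -1/3038 ≈ -0.00032916)
t/102 - 440/(2*O(5) - 11) = -1/3038/102 - 440/(2*(-5 + 2*5) - 11) = -1/3038*1/102 - 440/(2*(-5 + 10) - 11) = -1/309876 - 440/(2*5 - 11) = -1/309876 - 440/(10 - 11) = -1/309876 - 440/(-1) = -1/309876 - 440*(-1) = -1/309876 + 440 = 136345439/309876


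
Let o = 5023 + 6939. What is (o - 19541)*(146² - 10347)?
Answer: -83134051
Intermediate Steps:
o = 11962
(o - 19541)*(146² - 10347) = (11962 - 19541)*(146² - 10347) = -7579*(21316 - 10347) = -7579*10969 = -83134051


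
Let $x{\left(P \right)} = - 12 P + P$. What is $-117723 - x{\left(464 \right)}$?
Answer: $-112619$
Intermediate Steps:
$x{\left(P \right)} = - 11 P$
$-117723 - x{\left(464 \right)} = -117723 - \left(-11\right) 464 = -117723 - -5104 = -117723 + 5104 = -112619$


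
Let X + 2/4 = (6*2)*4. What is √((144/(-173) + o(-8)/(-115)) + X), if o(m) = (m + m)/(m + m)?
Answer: √73872482610/39790 ≈ 6.8307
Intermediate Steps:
o(m) = 1 (o(m) = (2*m)/((2*m)) = (2*m)*(1/(2*m)) = 1)
X = 95/2 (X = -½ + (6*2)*4 = -½ + 12*4 = -½ + 48 = 95/2 ≈ 47.500)
√((144/(-173) + o(-8)/(-115)) + X) = √((144/(-173) + 1/(-115)) + 95/2) = √((144*(-1/173) + 1*(-1/115)) + 95/2) = √((-144/173 - 1/115) + 95/2) = √(-16733/19895 + 95/2) = √(1856559/39790) = √73872482610/39790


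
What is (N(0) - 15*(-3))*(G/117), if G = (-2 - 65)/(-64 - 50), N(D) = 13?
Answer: 1943/6669 ≈ 0.29135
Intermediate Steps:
G = 67/114 (G = -67/(-114) = -67*(-1/114) = 67/114 ≈ 0.58772)
(N(0) - 15*(-3))*(G/117) = (13 - 15*(-3))*((67/114)/117) = (13 + 45)*((67/114)*(1/117)) = 58*(67/13338) = 1943/6669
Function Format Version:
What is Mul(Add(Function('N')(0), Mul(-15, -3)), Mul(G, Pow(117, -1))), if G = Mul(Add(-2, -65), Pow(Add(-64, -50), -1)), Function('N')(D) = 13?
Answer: Rational(1943, 6669) ≈ 0.29135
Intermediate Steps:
G = Rational(67, 114) (G = Mul(-67, Pow(-114, -1)) = Mul(-67, Rational(-1, 114)) = Rational(67, 114) ≈ 0.58772)
Mul(Add(Function('N')(0), Mul(-15, -3)), Mul(G, Pow(117, -1))) = Mul(Add(13, Mul(-15, -3)), Mul(Rational(67, 114), Pow(117, -1))) = Mul(Add(13, 45), Mul(Rational(67, 114), Rational(1, 117))) = Mul(58, Rational(67, 13338)) = Rational(1943, 6669)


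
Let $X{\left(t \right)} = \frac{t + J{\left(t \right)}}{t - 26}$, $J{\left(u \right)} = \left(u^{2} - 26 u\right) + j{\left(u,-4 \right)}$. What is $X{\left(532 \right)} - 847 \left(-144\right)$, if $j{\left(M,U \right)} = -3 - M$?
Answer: $\frac{61984997}{506} \approx 1.225 \cdot 10^{5}$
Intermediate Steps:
$J{\left(u \right)} = -3 + u^{2} - 27 u$ ($J{\left(u \right)} = \left(u^{2} - 26 u\right) - \left(3 + u\right) = -3 + u^{2} - 27 u$)
$X{\left(t \right)} = \frac{-3 + t^{2} - 26 t}{-26 + t}$ ($X{\left(t \right)} = \frac{t - \left(3 - t^{2} + 27 t\right)}{t - 26} = \frac{-3 + t^{2} - 26 t}{-26 + t}$)
$X{\left(532 \right)} - 847 \left(-144\right) = \frac{-3 + 532^{2} - 13832}{-26 + 532} - 847 \left(-144\right) = \frac{-3 + 283024 - 13832}{506} - -121968 = \frac{1}{506} \cdot 269189 + 121968 = \frac{269189}{506} + 121968 = \frac{61984997}{506}$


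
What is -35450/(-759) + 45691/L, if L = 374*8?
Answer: 1163189/18768 ≈ 61.977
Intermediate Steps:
L = 2992
-35450/(-759) + 45691/L = -35450/(-759) + 45691/2992 = -35450*(-1/759) + 45691*(1/2992) = 35450/759 + 45691/2992 = 1163189/18768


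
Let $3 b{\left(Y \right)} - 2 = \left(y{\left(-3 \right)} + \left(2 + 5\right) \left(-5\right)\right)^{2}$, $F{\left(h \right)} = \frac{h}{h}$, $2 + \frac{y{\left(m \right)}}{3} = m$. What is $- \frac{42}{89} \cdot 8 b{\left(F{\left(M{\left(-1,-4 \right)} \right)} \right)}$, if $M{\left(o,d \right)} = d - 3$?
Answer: $- \frac{280224}{89} \approx -3148.6$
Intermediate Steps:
$y{\left(m \right)} = -6 + 3 m$
$M{\left(o,d \right)} = -3 + d$
$F{\left(h \right)} = 1$
$b{\left(Y \right)} = 834$ ($b{\left(Y \right)} = \frac{2}{3} + \frac{\left(\left(-6 + 3 \left(-3\right)\right) + \left(2 + 5\right) \left(-5\right)\right)^{2}}{3} = \frac{2}{3} + \frac{\left(\left(-6 - 9\right) + 7 \left(-5\right)\right)^{2}}{3} = \frac{2}{3} + \frac{\left(-15 - 35\right)^{2}}{3} = \frac{2}{3} + \frac{\left(-50\right)^{2}}{3} = \frac{2}{3} + \frac{1}{3} \cdot 2500 = \frac{2}{3} + \frac{2500}{3} = 834$)
$- \frac{42}{89} \cdot 8 b{\left(F{\left(M{\left(-1,-4 \right)} \right)} \right)} = - \frac{42}{89} \cdot 8 \cdot 834 = \left(-42\right) \frac{1}{89} \cdot 8 \cdot 834 = \left(- \frac{42}{89}\right) 8 \cdot 834 = \left(- \frac{336}{89}\right) 834 = - \frac{280224}{89}$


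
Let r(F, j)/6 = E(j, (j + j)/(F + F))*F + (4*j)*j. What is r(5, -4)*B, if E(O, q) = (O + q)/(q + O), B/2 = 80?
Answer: 66240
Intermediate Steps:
B = 160 (B = 2*80 = 160)
E(O, q) = 1 (E(O, q) = (O + q)/(O + q) = 1)
r(F, j) = 6*F + 24*j² (r(F, j) = 6*(1*F + (4*j)*j) = 6*(F + 4*j²) = 6*F + 24*j²)
r(5, -4)*B = (6*5 + 24*(-4)²)*160 = (30 + 24*16)*160 = (30 + 384)*160 = 414*160 = 66240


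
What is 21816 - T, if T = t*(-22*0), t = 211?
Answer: 21816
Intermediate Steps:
T = 0 (T = 211*(-22*0) = 211*0 = 0)
21816 - T = 21816 - 1*0 = 21816 + 0 = 21816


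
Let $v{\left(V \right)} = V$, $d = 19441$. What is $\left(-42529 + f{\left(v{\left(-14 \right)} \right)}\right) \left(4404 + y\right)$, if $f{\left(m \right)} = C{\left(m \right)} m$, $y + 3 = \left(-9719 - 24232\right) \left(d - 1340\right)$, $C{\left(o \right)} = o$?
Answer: $26015434002450$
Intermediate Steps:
$y = -614547054$ ($y = -3 + \left(-9719 - 24232\right) \left(19441 - 1340\right) = -3 - 614547051 = -614547054$)
$f{\left(m \right)} = m^{2}$ ($f{\left(m \right)} = m m = m^{2}$)
$\left(-42529 + f{\left(v{\left(-14 \right)} \right)}\right) \left(4404 + y\right) = \left(-42529 + \left(-14\right)^{2}\right) \left(4404 - 614547054\right) = \left(-42529 + 196\right) \left(-614542650\right) = \left(-42333\right) \left(-614542650\right) = 26015434002450$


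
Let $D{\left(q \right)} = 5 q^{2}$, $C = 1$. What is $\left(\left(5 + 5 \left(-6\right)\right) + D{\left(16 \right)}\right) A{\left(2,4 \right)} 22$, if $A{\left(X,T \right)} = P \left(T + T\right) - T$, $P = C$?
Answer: $110440$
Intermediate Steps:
$P = 1$
$A{\left(X,T \right)} = T$ ($A{\left(X,T \right)} = 1 \left(T + T\right) - T = 1 \cdot 2 T - T = 2 T - T = T$)
$\left(\left(5 + 5 \left(-6\right)\right) + D{\left(16 \right)}\right) A{\left(2,4 \right)} 22 = \left(\left(5 + 5 \left(-6\right)\right) + 5 \cdot 16^{2}\right) 4 \cdot 22 = \left(\left(5 - 30\right) + 5 \cdot 256\right) 88 = \left(-25 + 1280\right) 88 = 1255 \cdot 88 = 110440$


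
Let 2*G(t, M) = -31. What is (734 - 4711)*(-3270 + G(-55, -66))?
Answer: 26132867/2 ≈ 1.3066e+7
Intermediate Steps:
G(t, M) = -31/2 (G(t, M) = (½)*(-31) = -31/2)
(734 - 4711)*(-3270 + G(-55, -66)) = (734 - 4711)*(-3270 - 31/2) = -3977*(-6571/2) = 26132867/2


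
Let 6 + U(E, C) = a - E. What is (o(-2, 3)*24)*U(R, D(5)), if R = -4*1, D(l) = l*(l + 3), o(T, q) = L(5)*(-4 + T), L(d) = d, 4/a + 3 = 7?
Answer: 720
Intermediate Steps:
a = 1 (a = 4/(-3 + 7) = 4/4 = 4*(¼) = 1)
o(T, q) = -20 + 5*T (o(T, q) = 5*(-4 + T) = -20 + 5*T)
D(l) = l*(3 + l)
R = -4
U(E, C) = -5 - E (U(E, C) = -6 + (1 - E) = -5 - E)
(o(-2, 3)*24)*U(R, D(5)) = ((-20 + 5*(-2))*24)*(-5 - 1*(-4)) = ((-20 - 10)*24)*(-5 + 4) = -30*24*(-1) = -720*(-1) = 720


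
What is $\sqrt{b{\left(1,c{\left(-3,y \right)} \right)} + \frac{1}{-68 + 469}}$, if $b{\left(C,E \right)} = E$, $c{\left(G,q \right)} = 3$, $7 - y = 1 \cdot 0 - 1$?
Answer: $\frac{2 \sqrt{120701}}{401} \approx 1.7328$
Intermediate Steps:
$y = 8$ ($y = 7 - \left(1 \cdot 0 - 1\right) = 7 - \left(0 - 1\right) = 7 - -1 = 7 + 1 = 8$)
$\sqrt{b{\left(1,c{\left(-3,y \right)} \right)} + \frac{1}{-68 + 469}} = \sqrt{3 + \frac{1}{-68 + 469}} = \sqrt{3 + \frac{1}{401}} = \sqrt{\frac{1204}{401}} = \frac{2 \sqrt{120701}}{401}$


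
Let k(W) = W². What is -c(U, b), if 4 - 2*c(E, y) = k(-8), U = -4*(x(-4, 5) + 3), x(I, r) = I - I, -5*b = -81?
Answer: 30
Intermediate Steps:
b = 81/5 (b = -⅕*(-81) = 81/5 ≈ 16.200)
x(I, r) = 0
U = -12 (U = -4*(0 + 3) = -4*3 = -12)
c(E, y) = -30 (c(E, y) = 2 - ½*(-8)² = 2 - ½*64 = 2 - 32 = -30)
-c(U, b) = -1*(-30) = 30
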